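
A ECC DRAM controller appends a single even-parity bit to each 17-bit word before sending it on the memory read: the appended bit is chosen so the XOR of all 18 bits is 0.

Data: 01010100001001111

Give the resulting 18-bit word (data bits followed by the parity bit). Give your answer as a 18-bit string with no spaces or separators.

010101000010011110

XOR of the 17 data bits: 0⊕1⊕0⊕1⊕0⊕1⊕0⊕0⊕0⊕0⊕1⊕0⊕0⊕1⊕1⊕1⊕1 = 0
Parity bit = 0 (so all 18 bits XOR to 0).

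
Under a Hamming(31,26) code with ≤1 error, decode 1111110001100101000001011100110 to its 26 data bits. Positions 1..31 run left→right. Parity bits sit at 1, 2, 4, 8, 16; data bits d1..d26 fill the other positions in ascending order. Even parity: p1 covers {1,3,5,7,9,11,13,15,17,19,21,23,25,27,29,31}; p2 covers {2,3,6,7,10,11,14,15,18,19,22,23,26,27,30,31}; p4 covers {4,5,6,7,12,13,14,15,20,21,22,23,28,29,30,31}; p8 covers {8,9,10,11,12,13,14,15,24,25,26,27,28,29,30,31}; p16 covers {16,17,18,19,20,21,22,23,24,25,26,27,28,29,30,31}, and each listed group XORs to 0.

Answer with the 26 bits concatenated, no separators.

11100110010000000011100110

s1 (pos 1,3,5,7,9,11,13,15,17,19,21,23,25,27,29,31): 1⊕1⊕1⊕0⊕0⊕1⊕0⊕0⊕0⊕0⊕0⊕0⊕1⊕0⊕1⊕0 = 0
s2 (pos 2,3,6,7,10,11,14,15,18,19,22,23,26,27,30,31): 1⊕1⊕1⊕0⊕1⊕1⊕1⊕0⊕0⊕0⊕1⊕0⊕1⊕0⊕1⊕0 = 1
s4 (pos 4,5,6,7,12,13,14,15,20,21,22,23,28,29,30,31): 1⊕1⊕1⊕0⊕0⊕0⊕1⊕0⊕0⊕0⊕1⊕0⊕0⊕1⊕1⊕0 = 1
s8 (pos 8,9,10,11,12,13,14,15,24,25,26,27,28,29,30,31): 0⊕0⊕1⊕1⊕0⊕0⊕1⊕0⊕1⊕1⊕1⊕0⊕0⊕1⊕1⊕0 = 0
s16 (pos 16,17,18,19,20,21,22,23,24,25,26,27,28,29,30,31): 1⊕0⊕0⊕0⊕0⊕0⊕1⊕0⊕1⊕1⊕1⊕0⊕0⊕1⊕1⊕0 = 1
Syndrome s16…s1 = 10110 → error at position 22.
Flip position 22: 1111110001100101000001011100110 → 1111110001100101000000011100110
Read data bits from positions 3,5,6,7,9,10,11,12,13,14,15,17,18,19,20,21,22,23,24,25,26,27,28,29,30,31: 11100110010000000011100110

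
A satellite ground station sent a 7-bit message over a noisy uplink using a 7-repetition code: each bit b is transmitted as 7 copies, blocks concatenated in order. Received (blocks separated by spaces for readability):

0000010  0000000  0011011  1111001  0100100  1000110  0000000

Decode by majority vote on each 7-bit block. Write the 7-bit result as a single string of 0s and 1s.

Block 1 (0000010): 1 one → 0
Block 2 (0000000): 0 ones → 0
Block 3 (0011011): 4 ones → 1
Block 4 (1111001): 5 ones → 1
Block 5 (0100100): 2 ones → 0
Block 6 (1000110): 3 ones → 0
Block 7 (0000000): 0 ones → 0

0011000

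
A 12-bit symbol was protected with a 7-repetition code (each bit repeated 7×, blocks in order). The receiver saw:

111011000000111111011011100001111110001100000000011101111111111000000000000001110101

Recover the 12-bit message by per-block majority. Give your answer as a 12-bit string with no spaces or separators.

Block 1 (1110110): 5 ones → 1
Block 2 (0000011): 2 ones → 0
Block 3 (1111011): 6 ones → 1
Block 4 (0111000): 3 ones → 0
Block 5 (0111111): 6 ones → 1
Block 6 (0001100): 2 ones → 0
Block 7 (0000000): 0 ones → 0
Block 8 (1110111): 6 ones → 1
Block 9 (1111111): 7 ones → 1
Block 10 (0000000): 0 ones → 0
Block 11 (0000000): 0 ones → 0
Block 12 (1110101): 5 ones → 1

101010011001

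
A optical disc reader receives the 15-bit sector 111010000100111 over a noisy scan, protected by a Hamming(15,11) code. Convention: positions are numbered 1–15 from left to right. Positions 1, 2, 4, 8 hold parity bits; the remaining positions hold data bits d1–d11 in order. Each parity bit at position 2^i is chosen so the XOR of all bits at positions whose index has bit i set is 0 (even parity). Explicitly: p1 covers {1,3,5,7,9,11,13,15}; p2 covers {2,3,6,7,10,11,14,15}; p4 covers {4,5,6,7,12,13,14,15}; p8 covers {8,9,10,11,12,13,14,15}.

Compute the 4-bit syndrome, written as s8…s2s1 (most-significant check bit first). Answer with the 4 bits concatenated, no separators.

s1 (pos 1,3,5,7,9,11,13,15): 1⊕1⊕1⊕0⊕0⊕0⊕1⊕1 = 1
s2 (pos 2,3,6,7,10,11,14,15): 1⊕1⊕0⊕0⊕1⊕0⊕1⊕1 = 1
s4 (pos 4,5,6,7,12,13,14,15): 0⊕1⊕0⊕0⊕0⊕1⊕1⊕1 = 0
s8 (pos 8,9,10,11,12,13,14,15): 0⊕0⊕1⊕0⊕0⊕1⊕1⊕1 = 0
Syndrome s8…s1 = 0011 → error at position 3.

0011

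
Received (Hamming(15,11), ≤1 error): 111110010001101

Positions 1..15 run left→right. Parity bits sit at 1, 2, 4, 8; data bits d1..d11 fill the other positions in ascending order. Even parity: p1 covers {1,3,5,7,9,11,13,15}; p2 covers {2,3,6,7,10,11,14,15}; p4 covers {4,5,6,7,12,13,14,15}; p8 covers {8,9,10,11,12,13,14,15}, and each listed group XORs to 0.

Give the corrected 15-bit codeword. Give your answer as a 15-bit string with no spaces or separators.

s1 (pos 1,3,5,7,9,11,13,15): 1⊕1⊕1⊕0⊕0⊕0⊕1⊕1 = 1
s2 (pos 2,3,6,7,10,11,14,15): 1⊕1⊕0⊕0⊕0⊕0⊕0⊕1 = 1
s4 (pos 4,5,6,7,12,13,14,15): 1⊕1⊕0⊕0⊕1⊕1⊕0⊕1 = 1
s8 (pos 8,9,10,11,12,13,14,15): 1⊕0⊕0⊕0⊕1⊕1⊕0⊕1 = 0
Syndrome s8…s1 = 0111 → error at position 7.
Flip position 7: 111110010001101 → 111110110001101

111110110001101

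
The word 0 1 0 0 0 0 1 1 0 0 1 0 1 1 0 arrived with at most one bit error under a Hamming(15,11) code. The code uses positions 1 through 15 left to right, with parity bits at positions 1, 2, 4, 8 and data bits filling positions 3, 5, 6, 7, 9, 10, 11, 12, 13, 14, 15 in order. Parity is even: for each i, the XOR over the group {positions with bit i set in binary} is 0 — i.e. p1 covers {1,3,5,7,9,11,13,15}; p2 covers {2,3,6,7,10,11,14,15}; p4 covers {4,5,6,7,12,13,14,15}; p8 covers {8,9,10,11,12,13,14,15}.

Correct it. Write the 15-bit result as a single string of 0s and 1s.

s1 (pos 1,3,5,7,9,11,13,15): 0⊕0⊕0⊕1⊕0⊕1⊕1⊕0 = 1
s2 (pos 2,3,6,7,10,11,14,15): 1⊕0⊕0⊕1⊕0⊕1⊕1⊕0 = 0
s4 (pos 4,5,6,7,12,13,14,15): 0⊕0⊕0⊕1⊕0⊕1⊕1⊕0 = 1
s8 (pos 8,9,10,11,12,13,14,15): 1⊕0⊕0⊕1⊕0⊕1⊕1⊕0 = 0
Syndrome s8…s1 = 0101 → error at position 5.
Flip position 5: 010000110010110 → 010010110010110

010010110010110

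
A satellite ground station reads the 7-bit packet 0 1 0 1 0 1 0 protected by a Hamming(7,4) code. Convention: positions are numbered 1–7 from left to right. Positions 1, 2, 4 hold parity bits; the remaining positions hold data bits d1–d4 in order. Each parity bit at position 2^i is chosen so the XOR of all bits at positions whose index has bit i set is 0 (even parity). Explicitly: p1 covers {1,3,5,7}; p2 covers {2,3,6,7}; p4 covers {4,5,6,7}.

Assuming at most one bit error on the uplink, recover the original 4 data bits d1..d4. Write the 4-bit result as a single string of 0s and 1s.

0010

s1 (pos 1,3,5,7): 0⊕0⊕0⊕0 = 0
s2 (pos 2,3,6,7): 1⊕0⊕1⊕0 = 0
s4 (pos 4,5,6,7): 1⊕0⊕1⊕0 = 0
Syndrome s4…s1 = 000 → no error.
Read data bits from positions 3,5,6,7: 0010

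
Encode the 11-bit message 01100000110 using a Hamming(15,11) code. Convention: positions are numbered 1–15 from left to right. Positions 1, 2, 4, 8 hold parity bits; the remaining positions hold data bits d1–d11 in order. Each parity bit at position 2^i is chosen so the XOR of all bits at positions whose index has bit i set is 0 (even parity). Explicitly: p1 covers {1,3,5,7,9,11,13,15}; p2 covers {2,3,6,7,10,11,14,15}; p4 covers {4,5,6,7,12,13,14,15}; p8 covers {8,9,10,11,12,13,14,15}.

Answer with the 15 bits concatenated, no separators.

000011000000110

Place data at non-parity positions: p1 p2 0 p4 1 1 0 p8 0 0 0 0 1 1 0
p1 (pos 1,3,5,7,9,11,13,15): XOR of data positions = 0⊕1⊕0⊕0⊕0⊕1⊕0 = 0
p2 (pos 2,3,6,7,10,11,14,15): XOR of data positions = 0⊕1⊕0⊕0⊕0⊕1⊕0 = 0
p4 (pos 4,5,6,7,12,13,14,15): XOR of data positions = 1⊕1⊕0⊕0⊕1⊕1⊕0 = 0
p8 (pos 8,9,10,11,12,13,14,15): XOR of data positions = 0⊕0⊕0⊕0⊕1⊕1⊕0 = 0
Codeword: 000011000000110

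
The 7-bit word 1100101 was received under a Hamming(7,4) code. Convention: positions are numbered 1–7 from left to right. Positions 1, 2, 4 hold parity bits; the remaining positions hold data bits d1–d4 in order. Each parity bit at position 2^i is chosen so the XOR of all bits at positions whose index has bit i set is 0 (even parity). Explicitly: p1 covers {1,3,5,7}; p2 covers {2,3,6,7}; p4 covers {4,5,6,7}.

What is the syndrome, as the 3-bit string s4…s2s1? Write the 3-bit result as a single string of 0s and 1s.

001

s1 (pos 1,3,5,7): 1⊕0⊕1⊕1 = 1
s2 (pos 2,3,6,7): 1⊕0⊕0⊕1 = 0
s4 (pos 4,5,6,7): 0⊕1⊕0⊕1 = 0
Syndrome s4…s1 = 001 → error at position 1.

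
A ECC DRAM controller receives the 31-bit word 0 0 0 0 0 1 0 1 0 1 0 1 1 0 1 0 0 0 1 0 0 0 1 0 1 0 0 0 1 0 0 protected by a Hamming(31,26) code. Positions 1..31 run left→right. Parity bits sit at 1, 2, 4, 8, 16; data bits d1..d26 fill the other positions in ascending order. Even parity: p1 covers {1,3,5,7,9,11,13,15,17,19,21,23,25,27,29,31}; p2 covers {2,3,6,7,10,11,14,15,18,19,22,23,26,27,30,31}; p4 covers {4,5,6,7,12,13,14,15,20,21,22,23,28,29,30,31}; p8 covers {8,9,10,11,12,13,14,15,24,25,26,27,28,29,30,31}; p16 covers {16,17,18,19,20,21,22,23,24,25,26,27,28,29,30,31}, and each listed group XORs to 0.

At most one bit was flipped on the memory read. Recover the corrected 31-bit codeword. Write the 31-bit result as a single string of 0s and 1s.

0000010100011010001000101000100

s1 (pos 1,3,5,7,9,11,13,15,17,19,21,23,25,27,29,31): 0⊕0⊕0⊕0⊕0⊕0⊕1⊕1⊕0⊕1⊕0⊕1⊕1⊕0⊕1⊕0 = 0
s2 (pos 2,3,6,7,10,11,14,15,18,19,22,23,26,27,30,31): 0⊕0⊕1⊕0⊕1⊕0⊕0⊕1⊕0⊕1⊕0⊕1⊕0⊕0⊕0⊕0 = 1
s4 (pos 4,5,6,7,12,13,14,15,20,21,22,23,28,29,30,31): 0⊕0⊕1⊕0⊕1⊕1⊕0⊕1⊕0⊕0⊕0⊕1⊕0⊕1⊕0⊕0 = 0
s8 (pos 8,9,10,11,12,13,14,15,24,25,26,27,28,29,30,31): 1⊕0⊕1⊕0⊕1⊕1⊕0⊕1⊕0⊕1⊕0⊕0⊕0⊕1⊕0⊕0 = 1
s16 (pos 16,17,18,19,20,21,22,23,24,25,26,27,28,29,30,31): 0⊕0⊕0⊕1⊕0⊕0⊕0⊕1⊕0⊕1⊕0⊕0⊕0⊕1⊕0⊕0 = 0
Syndrome s16…s1 = 01010 → error at position 10.
Flip position 10: 0000010101011010001000101000100 → 0000010100011010001000101000100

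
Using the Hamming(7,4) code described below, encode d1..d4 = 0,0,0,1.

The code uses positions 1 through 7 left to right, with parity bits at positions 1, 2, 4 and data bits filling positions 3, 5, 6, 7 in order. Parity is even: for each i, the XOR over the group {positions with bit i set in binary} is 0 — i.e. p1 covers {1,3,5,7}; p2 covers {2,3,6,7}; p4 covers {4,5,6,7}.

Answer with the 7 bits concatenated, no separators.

Place data at non-parity positions: p1 p2 0 p4 0 0 1
p1 (pos 1,3,5,7): XOR of data positions = 0⊕0⊕1 = 1
p2 (pos 2,3,6,7): XOR of data positions = 0⊕0⊕1 = 1
p4 (pos 4,5,6,7): XOR of data positions = 0⊕0⊕1 = 1
Codeword: 1101001

1101001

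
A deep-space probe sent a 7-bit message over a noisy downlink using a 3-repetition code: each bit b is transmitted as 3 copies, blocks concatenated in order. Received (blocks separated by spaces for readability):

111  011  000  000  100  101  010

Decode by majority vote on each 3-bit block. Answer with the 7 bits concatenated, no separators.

Block 1 (111): 3 ones → 1
Block 2 (011): 2 ones → 1
Block 3 (000): 0 ones → 0
Block 4 (000): 0 ones → 0
Block 5 (100): 1 one → 0
Block 6 (101): 2 ones → 1
Block 7 (010): 1 one → 0

1100010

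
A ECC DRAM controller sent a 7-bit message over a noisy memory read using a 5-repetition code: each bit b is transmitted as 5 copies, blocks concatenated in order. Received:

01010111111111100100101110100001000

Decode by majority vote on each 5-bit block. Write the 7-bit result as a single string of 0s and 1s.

0110100

Block 1 (01010): 2 ones → 0
Block 2 (11111): 5 ones → 1
Block 3 (11111): 5 ones → 1
Block 4 (00100): 1 one → 0
Block 5 (10111): 4 ones → 1
Block 6 (01000): 1 one → 0
Block 7 (01000): 1 one → 0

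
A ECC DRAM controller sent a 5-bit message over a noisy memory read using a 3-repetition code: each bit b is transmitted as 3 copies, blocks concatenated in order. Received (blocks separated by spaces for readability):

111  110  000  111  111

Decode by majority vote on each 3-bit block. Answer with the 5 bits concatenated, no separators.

Block 1 (111): 3 ones → 1
Block 2 (110): 2 ones → 1
Block 3 (000): 0 ones → 0
Block 4 (111): 3 ones → 1
Block 5 (111): 3 ones → 1

11011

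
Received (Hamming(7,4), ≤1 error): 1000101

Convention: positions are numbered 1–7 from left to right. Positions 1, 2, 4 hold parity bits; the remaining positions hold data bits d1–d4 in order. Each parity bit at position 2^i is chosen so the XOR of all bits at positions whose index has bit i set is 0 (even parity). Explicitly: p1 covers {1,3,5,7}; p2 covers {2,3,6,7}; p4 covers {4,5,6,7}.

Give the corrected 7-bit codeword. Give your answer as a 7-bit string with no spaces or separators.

1010101

s1 (pos 1,3,5,7): 1⊕0⊕1⊕1 = 1
s2 (pos 2,3,6,7): 0⊕0⊕0⊕1 = 1
s4 (pos 4,5,6,7): 0⊕1⊕0⊕1 = 0
Syndrome s4…s1 = 011 → error at position 3.
Flip position 3: 1000101 → 1010101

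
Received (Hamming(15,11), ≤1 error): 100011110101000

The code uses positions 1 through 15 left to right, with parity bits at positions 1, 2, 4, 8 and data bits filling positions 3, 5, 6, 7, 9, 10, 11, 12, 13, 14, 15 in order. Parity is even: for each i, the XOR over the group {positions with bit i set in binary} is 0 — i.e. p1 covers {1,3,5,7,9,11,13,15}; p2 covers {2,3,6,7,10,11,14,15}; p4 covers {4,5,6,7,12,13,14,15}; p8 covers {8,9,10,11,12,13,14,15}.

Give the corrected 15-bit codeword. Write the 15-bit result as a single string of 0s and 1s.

100011110111000

s1 (pos 1,3,5,7,9,11,13,15): 1⊕0⊕1⊕1⊕0⊕0⊕0⊕0 = 1
s2 (pos 2,3,6,7,10,11,14,15): 0⊕0⊕1⊕1⊕1⊕0⊕0⊕0 = 1
s4 (pos 4,5,6,7,12,13,14,15): 0⊕1⊕1⊕1⊕1⊕0⊕0⊕0 = 0
s8 (pos 8,9,10,11,12,13,14,15): 1⊕0⊕1⊕0⊕1⊕0⊕0⊕0 = 1
Syndrome s8…s1 = 1011 → error at position 11.
Flip position 11: 100011110101000 → 100011110111000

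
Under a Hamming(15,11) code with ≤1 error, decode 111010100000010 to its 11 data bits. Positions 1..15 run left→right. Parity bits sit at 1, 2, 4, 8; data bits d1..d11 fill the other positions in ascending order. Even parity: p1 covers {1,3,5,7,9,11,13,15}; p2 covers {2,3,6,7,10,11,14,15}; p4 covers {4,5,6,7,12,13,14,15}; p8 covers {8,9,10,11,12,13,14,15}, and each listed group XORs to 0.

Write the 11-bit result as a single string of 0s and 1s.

s1 (pos 1,3,5,7,9,11,13,15): 1⊕1⊕1⊕1⊕0⊕0⊕0⊕0 = 0
s2 (pos 2,3,6,7,10,11,14,15): 1⊕1⊕0⊕1⊕0⊕0⊕1⊕0 = 0
s4 (pos 4,5,6,7,12,13,14,15): 0⊕1⊕0⊕1⊕0⊕0⊕1⊕0 = 1
s8 (pos 8,9,10,11,12,13,14,15): 0⊕0⊕0⊕0⊕0⊕0⊕1⊕0 = 1
Syndrome s8…s1 = 1100 → error at position 12.
Flip position 12: 111010100000010 → 111010100001010
Read data bits from positions 3,5,6,7,9,10,11,12,13,14,15: 11010001010

11010001010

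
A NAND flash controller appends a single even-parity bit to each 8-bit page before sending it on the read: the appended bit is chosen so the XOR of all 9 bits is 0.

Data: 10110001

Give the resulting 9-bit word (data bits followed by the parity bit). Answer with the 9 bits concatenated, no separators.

XOR of the 8 data bits: 1⊕0⊕1⊕1⊕0⊕0⊕0⊕1 = 0
Parity bit = 0 (so all 9 bits XOR to 0).

101100010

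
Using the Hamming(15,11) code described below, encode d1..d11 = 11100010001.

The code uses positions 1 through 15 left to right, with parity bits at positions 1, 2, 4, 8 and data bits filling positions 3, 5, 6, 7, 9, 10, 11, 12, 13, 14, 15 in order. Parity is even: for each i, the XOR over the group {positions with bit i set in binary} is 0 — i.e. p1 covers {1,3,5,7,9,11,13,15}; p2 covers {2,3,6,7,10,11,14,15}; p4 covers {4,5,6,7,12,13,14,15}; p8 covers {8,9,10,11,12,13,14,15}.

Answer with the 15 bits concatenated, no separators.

001111000010001

Place data at non-parity positions: p1 p2 1 p4 1 1 0 p8 0 0 1 0 0 0 1
p1 (pos 1,3,5,7,9,11,13,15): XOR of data positions = 1⊕1⊕0⊕0⊕1⊕0⊕1 = 0
p2 (pos 2,3,6,7,10,11,14,15): XOR of data positions = 1⊕1⊕0⊕0⊕1⊕0⊕1 = 0
p4 (pos 4,5,6,7,12,13,14,15): XOR of data positions = 1⊕1⊕0⊕0⊕0⊕0⊕1 = 1
p8 (pos 8,9,10,11,12,13,14,15): XOR of data positions = 0⊕0⊕1⊕0⊕0⊕0⊕1 = 0
Codeword: 001111000010001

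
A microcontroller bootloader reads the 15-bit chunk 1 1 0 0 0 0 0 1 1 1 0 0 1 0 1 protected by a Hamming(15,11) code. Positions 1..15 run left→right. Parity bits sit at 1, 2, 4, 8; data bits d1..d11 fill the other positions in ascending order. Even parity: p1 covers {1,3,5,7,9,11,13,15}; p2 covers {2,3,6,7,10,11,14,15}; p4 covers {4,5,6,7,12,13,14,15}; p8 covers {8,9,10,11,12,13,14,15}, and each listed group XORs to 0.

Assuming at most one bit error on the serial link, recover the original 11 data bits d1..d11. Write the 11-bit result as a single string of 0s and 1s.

00001000101

s1 (pos 1,3,5,7,9,11,13,15): 1⊕0⊕0⊕0⊕1⊕0⊕1⊕1 = 0
s2 (pos 2,3,6,7,10,11,14,15): 1⊕0⊕0⊕0⊕1⊕0⊕0⊕1 = 1
s4 (pos 4,5,6,7,12,13,14,15): 0⊕0⊕0⊕0⊕0⊕1⊕0⊕1 = 0
s8 (pos 8,9,10,11,12,13,14,15): 1⊕1⊕1⊕0⊕0⊕1⊕0⊕1 = 1
Syndrome s8…s1 = 1010 → error at position 10.
Flip position 10: 110000011100101 → 110000011000101
Read data bits from positions 3,5,6,7,9,10,11,12,13,14,15: 00001000101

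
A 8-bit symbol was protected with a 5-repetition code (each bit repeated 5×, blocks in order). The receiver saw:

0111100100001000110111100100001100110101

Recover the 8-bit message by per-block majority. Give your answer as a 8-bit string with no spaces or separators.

10011011

Block 1 (01111): 4 ones → 1
Block 2 (00100): 1 one → 0
Block 3 (00100): 1 one → 0
Block 4 (01101): 3 ones → 1
Block 5 (11100): 3 ones → 1
Block 6 (10000): 1 one → 0
Block 7 (11001): 3 ones → 1
Block 8 (10101): 3 ones → 1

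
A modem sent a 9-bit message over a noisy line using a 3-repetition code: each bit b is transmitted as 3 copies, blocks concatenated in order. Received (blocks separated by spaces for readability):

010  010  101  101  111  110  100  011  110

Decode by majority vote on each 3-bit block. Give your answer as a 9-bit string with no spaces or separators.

001111011

Block 1 (010): 1 one → 0
Block 2 (010): 1 one → 0
Block 3 (101): 2 ones → 1
Block 4 (101): 2 ones → 1
Block 5 (111): 3 ones → 1
Block 6 (110): 2 ones → 1
Block 7 (100): 1 one → 0
Block 8 (011): 2 ones → 1
Block 9 (110): 2 ones → 1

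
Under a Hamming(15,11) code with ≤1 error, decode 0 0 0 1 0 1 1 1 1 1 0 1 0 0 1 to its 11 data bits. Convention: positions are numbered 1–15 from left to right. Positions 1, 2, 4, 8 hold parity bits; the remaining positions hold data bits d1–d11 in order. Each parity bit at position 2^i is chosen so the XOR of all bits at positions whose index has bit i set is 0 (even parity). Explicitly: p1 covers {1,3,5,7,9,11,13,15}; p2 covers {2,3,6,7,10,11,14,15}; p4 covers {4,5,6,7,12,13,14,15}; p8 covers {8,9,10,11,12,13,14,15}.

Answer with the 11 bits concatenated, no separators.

00111101101

s1 (pos 1,3,5,7,9,11,13,15): 0⊕0⊕0⊕1⊕1⊕0⊕0⊕1 = 1
s2 (pos 2,3,6,7,10,11,14,15): 0⊕0⊕1⊕1⊕1⊕0⊕0⊕1 = 0
s4 (pos 4,5,6,7,12,13,14,15): 1⊕0⊕1⊕1⊕1⊕0⊕0⊕1 = 1
s8 (pos 8,9,10,11,12,13,14,15): 1⊕1⊕1⊕0⊕1⊕0⊕0⊕1 = 1
Syndrome s8…s1 = 1101 → error at position 13.
Flip position 13: 000101111101001 → 000101111101101
Read data bits from positions 3,5,6,7,9,10,11,12,13,14,15: 00111101101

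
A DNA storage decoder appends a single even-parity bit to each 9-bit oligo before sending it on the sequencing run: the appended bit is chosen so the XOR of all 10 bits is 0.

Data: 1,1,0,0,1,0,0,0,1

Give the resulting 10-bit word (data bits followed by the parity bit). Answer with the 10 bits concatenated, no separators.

1100100010

XOR of the 9 data bits: 1⊕1⊕0⊕0⊕1⊕0⊕0⊕0⊕1 = 0
Parity bit = 0 (so all 10 bits XOR to 0).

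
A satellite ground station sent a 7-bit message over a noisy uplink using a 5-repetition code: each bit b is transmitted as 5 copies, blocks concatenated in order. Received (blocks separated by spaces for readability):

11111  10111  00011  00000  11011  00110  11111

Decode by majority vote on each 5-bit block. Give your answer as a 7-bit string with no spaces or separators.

Block 1 (11111): 5 ones → 1
Block 2 (10111): 4 ones → 1
Block 3 (00011): 2 ones → 0
Block 4 (00000): 0 ones → 0
Block 5 (11011): 4 ones → 1
Block 6 (00110): 2 ones → 0
Block 7 (11111): 5 ones → 1

1100101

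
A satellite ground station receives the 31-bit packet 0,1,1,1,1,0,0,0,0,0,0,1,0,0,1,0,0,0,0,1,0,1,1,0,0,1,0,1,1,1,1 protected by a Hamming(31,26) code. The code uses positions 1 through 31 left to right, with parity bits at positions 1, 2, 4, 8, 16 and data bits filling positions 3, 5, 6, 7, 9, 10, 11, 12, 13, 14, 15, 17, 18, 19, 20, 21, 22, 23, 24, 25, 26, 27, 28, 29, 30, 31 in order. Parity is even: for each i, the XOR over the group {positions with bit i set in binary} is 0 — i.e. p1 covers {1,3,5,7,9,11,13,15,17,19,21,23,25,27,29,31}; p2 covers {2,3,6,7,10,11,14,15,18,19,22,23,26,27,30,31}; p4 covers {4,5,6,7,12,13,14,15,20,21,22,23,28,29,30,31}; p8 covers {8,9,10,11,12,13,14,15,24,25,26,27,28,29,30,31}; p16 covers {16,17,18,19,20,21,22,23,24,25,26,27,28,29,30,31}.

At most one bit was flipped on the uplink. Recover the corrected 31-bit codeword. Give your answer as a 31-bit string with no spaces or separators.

s1 (pos 1,3,5,7,9,11,13,15,17,19,21,23,25,27,29,31): 0⊕1⊕1⊕0⊕0⊕0⊕0⊕1⊕0⊕0⊕0⊕1⊕0⊕0⊕1⊕1 = 0
s2 (pos 2,3,6,7,10,11,14,15,18,19,22,23,26,27,30,31): 1⊕1⊕0⊕0⊕0⊕0⊕0⊕1⊕0⊕0⊕1⊕1⊕1⊕0⊕1⊕1 = 0
s4 (pos 4,5,6,7,12,13,14,15,20,21,22,23,28,29,30,31): 1⊕1⊕0⊕0⊕1⊕0⊕0⊕1⊕1⊕0⊕1⊕1⊕1⊕1⊕1⊕1 = 1
s8 (pos 8,9,10,11,12,13,14,15,24,25,26,27,28,29,30,31): 0⊕0⊕0⊕0⊕1⊕0⊕0⊕1⊕0⊕0⊕1⊕0⊕1⊕1⊕1⊕1 = 1
s16 (pos 16,17,18,19,20,21,22,23,24,25,26,27,28,29,30,31): 0⊕0⊕0⊕0⊕1⊕0⊕1⊕1⊕0⊕0⊕1⊕0⊕1⊕1⊕1⊕1 = 0
Syndrome s16…s1 = 01100 → error at position 12.
Flip position 12: 0111100000010010000101100101111 → 0111100000000010000101100101111

0111100000000010000101100101111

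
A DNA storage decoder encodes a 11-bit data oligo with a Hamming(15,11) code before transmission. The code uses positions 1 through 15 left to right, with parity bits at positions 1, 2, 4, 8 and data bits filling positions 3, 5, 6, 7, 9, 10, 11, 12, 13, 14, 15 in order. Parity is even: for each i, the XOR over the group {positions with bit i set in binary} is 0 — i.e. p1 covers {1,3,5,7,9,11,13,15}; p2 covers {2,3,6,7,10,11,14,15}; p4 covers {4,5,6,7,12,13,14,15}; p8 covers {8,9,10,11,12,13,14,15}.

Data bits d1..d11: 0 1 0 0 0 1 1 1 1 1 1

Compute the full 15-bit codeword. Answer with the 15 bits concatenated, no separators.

000110000111111

Place data at non-parity positions: p1 p2 0 p4 1 0 0 p8 0 1 1 1 1 1 1
p1 (pos 1,3,5,7,9,11,13,15): XOR of data positions = 0⊕1⊕0⊕0⊕1⊕1⊕1 = 0
p2 (pos 2,3,6,7,10,11,14,15): XOR of data positions = 0⊕0⊕0⊕1⊕1⊕1⊕1 = 0
p4 (pos 4,5,6,7,12,13,14,15): XOR of data positions = 1⊕0⊕0⊕1⊕1⊕1⊕1 = 1
p8 (pos 8,9,10,11,12,13,14,15): XOR of data positions = 0⊕1⊕1⊕1⊕1⊕1⊕1 = 0
Codeword: 000110000111111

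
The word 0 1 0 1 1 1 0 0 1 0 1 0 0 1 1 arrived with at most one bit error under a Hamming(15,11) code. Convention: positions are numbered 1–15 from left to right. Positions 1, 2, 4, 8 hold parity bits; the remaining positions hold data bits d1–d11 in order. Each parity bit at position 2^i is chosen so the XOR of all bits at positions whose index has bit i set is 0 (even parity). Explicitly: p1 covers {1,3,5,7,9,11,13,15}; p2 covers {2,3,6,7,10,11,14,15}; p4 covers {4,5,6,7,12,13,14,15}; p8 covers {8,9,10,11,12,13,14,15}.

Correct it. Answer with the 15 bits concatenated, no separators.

s1 (pos 1,3,5,7,9,11,13,15): 0⊕0⊕1⊕0⊕1⊕1⊕0⊕1 = 0
s2 (pos 2,3,6,7,10,11,14,15): 1⊕0⊕1⊕0⊕0⊕1⊕1⊕1 = 1
s4 (pos 4,5,6,7,12,13,14,15): 1⊕1⊕1⊕0⊕0⊕0⊕1⊕1 = 1
s8 (pos 8,9,10,11,12,13,14,15): 0⊕1⊕0⊕1⊕0⊕0⊕1⊕1 = 0
Syndrome s8…s1 = 0110 → error at position 6.
Flip position 6: 010111001010011 → 010110001010011

010110001010011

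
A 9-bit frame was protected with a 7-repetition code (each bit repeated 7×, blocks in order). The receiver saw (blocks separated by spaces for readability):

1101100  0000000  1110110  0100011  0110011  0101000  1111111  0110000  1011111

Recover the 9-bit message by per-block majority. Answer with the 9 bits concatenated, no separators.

101010101

Block 1 (1101100): 4 ones → 1
Block 2 (0000000): 0 ones → 0
Block 3 (1110110): 5 ones → 1
Block 4 (0100011): 3 ones → 0
Block 5 (0110011): 4 ones → 1
Block 6 (0101000): 2 ones → 0
Block 7 (1111111): 7 ones → 1
Block 8 (0110000): 2 ones → 0
Block 9 (1011111): 6 ones → 1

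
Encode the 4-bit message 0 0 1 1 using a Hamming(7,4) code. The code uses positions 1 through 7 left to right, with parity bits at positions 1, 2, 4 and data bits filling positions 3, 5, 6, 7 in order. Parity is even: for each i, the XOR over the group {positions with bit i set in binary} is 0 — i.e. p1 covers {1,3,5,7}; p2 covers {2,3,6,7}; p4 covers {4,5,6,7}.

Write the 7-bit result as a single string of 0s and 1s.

1000011

Place data at non-parity positions: p1 p2 0 p4 0 1 1
p1 (pos 1,3,5,7): XOR of data positions = 0⊕0⊕1 = 1
p2 (pos 2,3,6,7): XOR of data positions = 0⊕1⊕1 = 0
p4 (pos 4,5,6,7): XOR of data positions = 0⊕1⊕1 = 0
Codeword: 1000011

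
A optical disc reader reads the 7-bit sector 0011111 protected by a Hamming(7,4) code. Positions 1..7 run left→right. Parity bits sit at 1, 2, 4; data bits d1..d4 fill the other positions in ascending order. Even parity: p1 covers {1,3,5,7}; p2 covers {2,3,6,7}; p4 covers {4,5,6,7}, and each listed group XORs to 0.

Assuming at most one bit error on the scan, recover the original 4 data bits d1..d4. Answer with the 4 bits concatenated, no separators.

s1 (pos 1,3,5,7): 0⊕1⊕1⊕1 = 1
s2 (pos 2,3,6,7): 0⊕1⊕1⊕1 = 1
s4 (pos 4,5,6,7): 1⊕1⊕1⊕1 = 0
Syndrome s4…s1 = 011 → error at position 3.
Flip position 3: 0011111 → 0001111
Read data bits from positions 3,5,6,7: 0111

0111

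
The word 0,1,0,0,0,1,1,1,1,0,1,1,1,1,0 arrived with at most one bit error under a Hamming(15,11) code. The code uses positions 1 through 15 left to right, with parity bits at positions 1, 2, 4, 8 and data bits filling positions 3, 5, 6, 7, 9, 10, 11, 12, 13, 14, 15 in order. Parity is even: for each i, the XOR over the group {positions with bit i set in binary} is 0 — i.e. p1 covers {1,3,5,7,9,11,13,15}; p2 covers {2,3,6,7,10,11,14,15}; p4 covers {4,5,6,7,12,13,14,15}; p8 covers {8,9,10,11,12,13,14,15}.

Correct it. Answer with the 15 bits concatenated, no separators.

010000111011110

s1 (pos 1,3,5,7,9,11,13,15): 0⊕0⊕0⊕1⊕1⊕1⊕1⊕0 = 0
s2 (pos 2,3,6,7,10,11,14,15): 1⊕0⊕1⊕1⊕0⊕1⊕1⊕0 = 1
s4 (pos 4,5,6,7,12,13,14,15): 0⊕0⊕1⊕1⊕1⊕1⊕1⊕0 = 1
s8 (pos 8,9,10,11,12,13,14,15): 1⊕1⊕0⊕1⊕1⊕1⊕1⊕0 = 0
Syndrome s8…s1 = 0110 → error at position 6.
Flip position 6: 010001111011110 → 010000111011110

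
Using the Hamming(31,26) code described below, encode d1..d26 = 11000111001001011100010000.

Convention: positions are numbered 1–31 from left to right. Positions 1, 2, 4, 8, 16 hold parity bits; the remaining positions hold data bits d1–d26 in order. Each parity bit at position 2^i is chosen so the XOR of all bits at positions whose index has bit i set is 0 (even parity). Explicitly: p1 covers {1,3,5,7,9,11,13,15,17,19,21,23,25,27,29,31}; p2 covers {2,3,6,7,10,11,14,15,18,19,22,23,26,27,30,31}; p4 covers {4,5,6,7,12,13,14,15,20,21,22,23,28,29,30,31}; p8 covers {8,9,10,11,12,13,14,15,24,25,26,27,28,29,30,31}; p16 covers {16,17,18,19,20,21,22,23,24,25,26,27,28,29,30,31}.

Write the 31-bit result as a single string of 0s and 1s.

Place data at non-parity positions: p1 p2 1 p4 1 0 0 p8 0 1 1 1 0 0 1 p16 0 0 1 0 1 1 1 0 0 0 1 0 0 0 0
p1 (pos 1,3,5,7,9,11,13,15,17,19,21,23,25,27,29,31): XOR of data positions = 1⊕1⊕0⊕0⊕1⊕0⊕1⊕0⊕1⊕1⊕1⊕0⊕1⊕0⊕0 = 0
p2 (pos 2,3,6,7,10,11,14,15,18,19,22,23,26,27,30,31): XOR of data positions = 1⊕0⊕0⊕1⊕1⊕0⊕1⊕0⊕1⊕1⊕1⊕0⊕1⊕0⊕0 = 0
p4 (pos 4,5,6,7,12,13,14,15,20,21,22,23,28,29,30,31): XOR of data positions = 1⊕0⊕0⊕1⊕0⊕0⊕1⊕0⊕1⊕1⊕1⊕0⊕0⊕0⊕0 = 0
p8 (pos 8,9,10,11,12,13,14,15,24,25,26,27,28,29,30,31): XOR of data positions = 0⊕1⊕1⊕1⊕0⊕0⊕1⊕0⊕0⊕0⊕1⊕0⊕0⊕0⊕0 = 1
p16 (pos 16,17,18,19,20,21,22,23,24,25,26,27,28,29,30,31): XOR of data positions = 0⊕0⊕1⊕0⊕1⊕1⊕1⊕0⊕0⊕0⊕1⊕0⊕0⊕0⊕0 = 1
Codeword: 0010100101110011001011100010000

0010100101110011001011100010000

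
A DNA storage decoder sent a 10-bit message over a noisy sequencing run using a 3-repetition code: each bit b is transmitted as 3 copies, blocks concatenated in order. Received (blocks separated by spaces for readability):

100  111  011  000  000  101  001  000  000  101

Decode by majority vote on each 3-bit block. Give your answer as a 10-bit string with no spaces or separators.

0110010001

Block 1 (100): 1 one → 0
Block 2 (111): 3 ones → 1
Block 3 (011): 2 ones → 1
Block 4 (000): 0 ones → 0
Block 5 (000): 0 ones → 0
Block 6 (101): 2 ones → 1
Block 7 (001): 1 one → 0
Block 8 (000): 0 ones → 0
Block 9 (000): 0 ones → 0
Block 10 (101): 2 ones → 1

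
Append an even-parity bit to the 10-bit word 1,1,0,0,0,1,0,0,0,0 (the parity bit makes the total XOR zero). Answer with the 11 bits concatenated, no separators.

11000100001

XOR of the 10 data bits: 1⊕1⊕0⊕0⊕0⊕1⊕0⊕0⊕0⊕0 = 1
Parity bit = 1 (so all 11 bits XOR to 0).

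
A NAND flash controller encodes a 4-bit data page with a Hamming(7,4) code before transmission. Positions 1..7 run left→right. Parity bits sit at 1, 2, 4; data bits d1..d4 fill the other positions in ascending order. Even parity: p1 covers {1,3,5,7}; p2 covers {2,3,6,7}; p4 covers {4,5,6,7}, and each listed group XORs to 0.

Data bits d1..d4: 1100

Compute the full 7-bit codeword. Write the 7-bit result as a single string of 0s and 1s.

0111100

Place data at non-parity positions: p1 p2 1 p4 1 0 0
p1 (pos 1,3,5,7): XOR of data positions = 1⊕1⊕0 = 0
p2 (pos 2,3,6,7): XOR of data positions = 1⊕0⊕0 = 1
p4 (pos 4,5,6,7): XOR of data positions = 1⊕0⊕0 = 1
Codeword: 0111100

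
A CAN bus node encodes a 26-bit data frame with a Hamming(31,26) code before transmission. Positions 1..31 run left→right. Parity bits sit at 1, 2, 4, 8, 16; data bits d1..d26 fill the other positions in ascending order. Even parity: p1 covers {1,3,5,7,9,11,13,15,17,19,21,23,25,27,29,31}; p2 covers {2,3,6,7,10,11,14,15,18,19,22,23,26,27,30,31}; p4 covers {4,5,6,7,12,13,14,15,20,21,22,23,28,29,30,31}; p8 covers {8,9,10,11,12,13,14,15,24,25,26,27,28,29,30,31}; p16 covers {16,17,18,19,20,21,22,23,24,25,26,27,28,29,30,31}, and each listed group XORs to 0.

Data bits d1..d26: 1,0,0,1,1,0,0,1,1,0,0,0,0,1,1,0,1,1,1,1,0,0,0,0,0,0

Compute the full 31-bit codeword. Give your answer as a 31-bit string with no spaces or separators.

1110001110011000001101111000000

Place data at non-parity positions: p1 p2 1 p4 0 0 1 p8 1 0 0 1 1 0 0 p16 0 0 1 1 0 1 1 1 1 0 0 0 0 0 0
p1 (pos 1,3,5,7,9,11,13,15,17,19,21,23,25,27,29,31): XOR of data positions = 1⊕0⊕1⊕1⊕0⊕1⊕0⊕0⊕1⊕0⊕1⊕1⊕0⊕0⊕0 = 1
p2 (pos 2,3,6,7,10,11,14,15,18,19,22,23,26,27,30,31): XOR of data positions = 1⊕0⊕1⊕0⊕0⊕0⊕0⊕0⊕1⊕1⊕1⊕0⊕0⊕0⊕0 = 1
p4 (pos 4,5,6,7,12,13,14,15,20,21,22,23,28,29,30,31): XOR of data positions = 0⊕0⊕1⊕1⊕1⊕0⊕0⊕1⊕0⊕1⊕1⊕0⊕0⊕0⊕0 = 0
p8 (pos 8,9,10,11,12,13,14,15,24,25,26,27,28,29,30,31): XOR of data positions = 1⊕0⊕0⊕1⊕1⊕0⊕0⊕1⊕1⊕0⊕0⊕0⊕0⊕0⊕0 = 1
p16 (pos 16,17,18,19,20,21,22,23,24,25,26,27,28,29,30,31): XOR of data positions = 0⊕0⊕1⊕1⊕0⊕1⊕1⊕1⊕1⊕0⊕0⊕0⊕0⊕0⊕0 = 0
Codeword: 1110001110011000001101111000000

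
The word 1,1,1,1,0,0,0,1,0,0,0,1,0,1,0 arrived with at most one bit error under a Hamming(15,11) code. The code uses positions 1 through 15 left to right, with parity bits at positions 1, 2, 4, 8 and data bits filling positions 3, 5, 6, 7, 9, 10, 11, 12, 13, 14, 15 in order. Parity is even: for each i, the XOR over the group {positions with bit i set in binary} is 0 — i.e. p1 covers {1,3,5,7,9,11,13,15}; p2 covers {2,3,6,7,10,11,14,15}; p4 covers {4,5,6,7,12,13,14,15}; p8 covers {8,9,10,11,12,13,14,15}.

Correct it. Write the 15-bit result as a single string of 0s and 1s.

111100010001000

s1 (pos 1,3,5,7,9,11,13,15): 1⊕1⊕0⊕0⊕0⊕0⊕0⊕0 = 0
s2 (pos 2,3,6,7,10,11,14,15): 1⊕1⊕0⊕0⊕0⊕0⊕1⊕0 = 1
s4 (pos 4,5,6,7,12,13,14,15): 1⊕0⊕0⊕0⊕1⊕0⊕1⊕0 = 1
s8 (pos 8,9,10,11,12,13,14,15): 1⊕0⊕0⊕0⊕1⊕0⊕1⊕0 = 1
Syndrome s8…s1 = 1110 → error at position 14.
Flip position 14: 111100010001010 → 111100010001000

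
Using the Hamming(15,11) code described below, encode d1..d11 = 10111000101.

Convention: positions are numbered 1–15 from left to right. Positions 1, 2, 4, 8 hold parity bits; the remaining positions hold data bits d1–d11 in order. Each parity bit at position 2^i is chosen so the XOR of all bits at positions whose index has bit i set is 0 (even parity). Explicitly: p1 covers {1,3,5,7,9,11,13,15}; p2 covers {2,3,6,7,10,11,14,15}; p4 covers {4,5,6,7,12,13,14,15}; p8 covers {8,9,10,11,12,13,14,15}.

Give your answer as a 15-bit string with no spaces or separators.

101001111000101

Place data at non-parity positions: p1 p2 1 p4 0 1 1 p8 1 0 0 0 1 0 1
p1 (pos 1,3,5,7,9,11,13,15): XOR of data positions = 1⊕0⊕1⊕1⊕0⊕1⊕1 = 1
p2 (pos 2,3,6,7,10,11,14,15): XOR of data positions = 1⊕1⊕1⊕0⊕0⊕0⊕1 = 0
p4 (pos 4,5,6,7,12,13,14,15): XOR of data positions = 0⊕1⊕1⊕0⊕1⊕0⊕1 = 0
p8 (pos 8,9,10,11,12,13,14,15): XOR of data positions = 1⊕0⊕0⊕0⊕1⊕0⊕1 = 1
Codeword: 101001111000101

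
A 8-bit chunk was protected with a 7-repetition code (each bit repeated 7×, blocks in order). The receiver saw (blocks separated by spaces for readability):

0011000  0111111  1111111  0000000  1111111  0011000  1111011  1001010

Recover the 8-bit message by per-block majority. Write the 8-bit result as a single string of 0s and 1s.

Block 1 (0011000): 2 ones → 0
Block 2 (0111111): 6 ones → 1
Block 3 (1111111): 7 ones → 1
Block 4 (0000000): 0 ones → 0
Block 5 (1111111): 7 ones → 1
Block 6 (0011000): 2 ones → 0
Block 7 (1111011): 6 ones → 1
Block 8 (1001010): 3 ones → 0

01101010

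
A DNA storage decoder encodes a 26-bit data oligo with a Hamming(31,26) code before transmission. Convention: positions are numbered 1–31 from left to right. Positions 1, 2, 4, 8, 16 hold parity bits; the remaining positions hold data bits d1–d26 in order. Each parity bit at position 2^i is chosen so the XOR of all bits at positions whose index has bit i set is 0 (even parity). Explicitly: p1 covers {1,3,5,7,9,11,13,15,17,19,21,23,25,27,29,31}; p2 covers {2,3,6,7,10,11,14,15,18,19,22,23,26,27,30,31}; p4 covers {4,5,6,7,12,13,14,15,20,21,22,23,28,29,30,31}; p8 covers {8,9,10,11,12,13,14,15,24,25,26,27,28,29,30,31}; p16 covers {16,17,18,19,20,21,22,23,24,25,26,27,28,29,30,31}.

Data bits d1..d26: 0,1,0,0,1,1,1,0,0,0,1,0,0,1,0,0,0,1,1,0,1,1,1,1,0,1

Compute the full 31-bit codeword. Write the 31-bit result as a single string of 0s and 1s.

1000100011100010001000110111101

Place data at non-parity positions: p1 p2 0 p4 1 0 0 p8 1 1 1 0 0 0 1 p16 0 0 1 0 0 0 1 1 0 1 1 1 1 0 1
p1 (pos 1,3,5,7,9,11,13,15,17,19,21,23,25,27,29,31): XOR of data positions = 0⊕1⊕0⊕1⊕1⊕0⊕1⊕0⊕1⊕0⊕1⊕0⊕1⊕1⊕1 = 1
p2 (pos 2,3,6,7,10,11,14,15,18,19,22,23,26,27,30,31): XOR of data positions = 0⊕0⊕0⊕1⊕1⊕0⊕1⊕0⊕1⊕0⊕1⊕1⊕1⊕0⊕1 = 0
p4 (pos 4,5,6,7,12,13,14,15,20,21,22,23,28,29,30,31): XOR of data positions = 1⊕0⊕0⊕0⊕0⊕0⊕1⊕0⊕0⊕0⊕1⊕1⊕1⊕0⊕1 = 0
p8 (pos 8,9,10,11,12,13,14,15,24,25,26,27,28,29,30,31): XOR of data positions = 1⊕1⊕1⊕0⊕0⊕0⊕1⊕1⊕0⊕1⊕1⊕1⊕1⊕0⊕1 = 0
p16 (pos 16,17,18,19,20,21,22,23,24,25,26,27,28,29,30,31): XOR of data positions = 0⊕0⊕1⊕0⊕0⊕0⊕1⊕1⊕0⊕1⊕1⊕1⊕1⊕0⊕1 = 0
Codeword: 1000100011100010001000110111101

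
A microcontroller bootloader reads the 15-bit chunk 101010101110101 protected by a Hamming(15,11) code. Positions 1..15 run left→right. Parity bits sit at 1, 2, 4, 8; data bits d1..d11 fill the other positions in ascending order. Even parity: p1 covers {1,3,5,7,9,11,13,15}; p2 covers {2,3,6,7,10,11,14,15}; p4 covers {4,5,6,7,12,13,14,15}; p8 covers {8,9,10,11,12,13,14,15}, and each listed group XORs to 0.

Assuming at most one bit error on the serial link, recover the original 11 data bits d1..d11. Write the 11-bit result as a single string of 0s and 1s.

s1 (pos 1,3,5,7,9,11,13,15): 1⊕1⊕1⊕1⊕1⊕1⊕1⊕1 = 0
s2 (pos 2,3,6,7,10,11,14,15): 0⊕1⊕0⊕1⊕1⊕1⊕0⊕1 = 1
s4 (pos 4,5,6,7,12,13,14,15): 0⊕1⊕0⊕1⊕0⊕1⊕0⊕1 = 0
s8 (pos 8,9,10,11,12,13,14,15): 0⊕1⊕1⊕1⊕0⊕1⊕0⊕1 = 1
Syndrome s8…s1 = 1010 → error at position 10.
Flip position 10: 101010101110101 → 101010101010101
Read data bits from positions 3,5,6,7,9,10,11,12,13,14,15: 11011010101

11011010101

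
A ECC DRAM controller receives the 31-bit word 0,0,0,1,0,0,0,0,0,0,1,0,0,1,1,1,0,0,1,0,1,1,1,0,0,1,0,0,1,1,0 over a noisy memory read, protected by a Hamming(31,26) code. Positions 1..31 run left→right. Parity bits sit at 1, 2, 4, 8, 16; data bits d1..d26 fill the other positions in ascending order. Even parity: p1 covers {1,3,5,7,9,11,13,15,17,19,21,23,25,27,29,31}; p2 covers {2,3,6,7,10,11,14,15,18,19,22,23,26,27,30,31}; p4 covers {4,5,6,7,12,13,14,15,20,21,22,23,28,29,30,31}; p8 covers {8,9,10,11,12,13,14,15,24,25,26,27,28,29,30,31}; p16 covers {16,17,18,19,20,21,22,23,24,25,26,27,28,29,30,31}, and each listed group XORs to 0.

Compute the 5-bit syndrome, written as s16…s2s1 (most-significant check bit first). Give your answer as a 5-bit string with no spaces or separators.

00000

s1 (pos 1,3,5,7,9,11,13,15,17,19,21,23,25,27,29,31): 0⊕0⊕0⊕0⊕0⊕1⊕0⊕1⊕0⊕1⊕1⊕1⊕0⊕0⊕1⊕0 = 0
s2 (pos 2,3,6,7,10,11,14,15,18,19,22,23,26,27,30,31): 0⊕0⊕0⊕0⊕0⊕1⊕1⊕1⊕0⊕1⊕1⊕1⊕1⊕0⊕1⊕0 = 0
s4 (pos 4,5,6,7,12,13,14,15,20,21,22,23,28,29,30,31): 1⊕0⊕0⊕0⊕0⊕0⊕1⊕1⊕0⊕1⊕1⊕1⊕0⊕1⊕1⊕0 = 0
s8 (pos 8,9,10,11,12,13,14,15,24,25,26,27,28,29,30,31): 0⊕0⊕0⊕1⊕0⊕0⊕1⊕1⊕0⊕0⊕1⊕0⊕0⊕1⊕1⊕0 = 0
s16 (pos 16,17,18,19,20,21,22,23,24,25,26,27,28,29,30,31): 1⊕0⊕0⊕1⊕0⊕1⊕1⊕1⊕0⊕0⊕1⊕0⊕0⊕1⊕1⊕0 = 0
Syndrome s16…s1 = 00000 → no error.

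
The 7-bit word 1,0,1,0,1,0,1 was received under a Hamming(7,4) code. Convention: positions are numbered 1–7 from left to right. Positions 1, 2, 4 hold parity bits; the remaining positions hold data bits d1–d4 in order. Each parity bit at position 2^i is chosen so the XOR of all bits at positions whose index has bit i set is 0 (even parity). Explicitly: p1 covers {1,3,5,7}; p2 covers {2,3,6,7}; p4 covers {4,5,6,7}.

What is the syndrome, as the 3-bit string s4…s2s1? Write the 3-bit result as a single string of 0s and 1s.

s1 (pos 1,3,5,7): 1⊕1⊕1⊕1 = 0
s2 (pos 2,3,6,7): 0⊕1⊕0⊕1 = 0
s4 (pos 4,5,6,7): 0⊕1⊕0⊕1 = 0
Syndrome s4…s1 = 000 → no error.

000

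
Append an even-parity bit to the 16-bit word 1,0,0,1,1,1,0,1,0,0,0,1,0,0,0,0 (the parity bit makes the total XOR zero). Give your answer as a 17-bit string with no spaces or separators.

10011101000100000

XOR of the 16 data bits: 1⊕0⊕0⊕1⊕1⊕1⊕0⊕1⊕0⊕0⊕0⊕1⊕0⊕0⊕0⊕0 = 0
Parity bit = 0 (so all 17 bits XOR to 0).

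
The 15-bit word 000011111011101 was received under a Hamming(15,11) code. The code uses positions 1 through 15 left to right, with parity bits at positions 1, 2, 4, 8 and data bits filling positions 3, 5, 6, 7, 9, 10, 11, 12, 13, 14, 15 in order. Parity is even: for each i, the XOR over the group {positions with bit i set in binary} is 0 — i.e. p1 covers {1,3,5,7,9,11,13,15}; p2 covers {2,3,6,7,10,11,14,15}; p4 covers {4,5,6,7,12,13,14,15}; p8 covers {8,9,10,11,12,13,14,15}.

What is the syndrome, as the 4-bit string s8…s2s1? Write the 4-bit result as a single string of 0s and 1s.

s1 (pos 1,3,5,7,9,11,13,15): 0⊕0⊕1⊕1⊕1⊕1⊕1⊕1 = 0
s2 (pos 2,3,6,7,10,11,14,15): 0⊕0⊕1⊕1⊕0⊕1⊕0⊕1 = 0
s4 (pos 4,5,6,7,12,13,14,15): 0⊕1⊕1⊕1⊕1⊕1⊕0⊕1 = 0
s8 (pos 8,9,10,11,12,13,14,15): 1⊕1⊕0⊕1⊕1⊕1⊕0⊕1 = 0
Syndrome s8…s1 = 0000 → no error.

0000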